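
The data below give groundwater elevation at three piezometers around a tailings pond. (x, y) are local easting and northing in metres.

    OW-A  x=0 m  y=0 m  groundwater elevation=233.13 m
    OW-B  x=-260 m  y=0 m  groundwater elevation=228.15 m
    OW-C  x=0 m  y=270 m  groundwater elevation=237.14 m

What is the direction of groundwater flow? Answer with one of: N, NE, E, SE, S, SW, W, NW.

∂h/∂x = (228.15 − 233.13) / (-260 − 0) = +0.01915
∂h/∂y = (237.14 − 233.13) / (270 − 0) = +0.01485
Flow = −∇h = (-0.01915 east, -0.01485 north), which points southwest.

SW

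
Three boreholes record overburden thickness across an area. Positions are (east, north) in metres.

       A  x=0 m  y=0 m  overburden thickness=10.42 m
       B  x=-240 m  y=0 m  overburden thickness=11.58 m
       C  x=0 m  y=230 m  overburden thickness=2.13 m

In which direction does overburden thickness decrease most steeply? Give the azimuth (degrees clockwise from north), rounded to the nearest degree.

008°

∂d/∂x = (11.58 − 10.42) / (-240 − 0) = -0.004833
∂d/∂y = (2.13 − 10.42) / (230 − 0) = -0.03604
Steepest decrease is along −∇f: components (+0.004833 E, +0.03604 N).
Azimuth = atan2(+0.004833, +0.03604) = 7.6° ≈ 008°.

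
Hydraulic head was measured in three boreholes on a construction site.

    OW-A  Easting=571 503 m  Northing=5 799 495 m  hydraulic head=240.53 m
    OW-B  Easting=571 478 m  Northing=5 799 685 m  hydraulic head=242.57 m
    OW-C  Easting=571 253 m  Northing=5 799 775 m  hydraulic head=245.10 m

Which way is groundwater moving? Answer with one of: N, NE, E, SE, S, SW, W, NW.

Differences from OW-A: to OW-B (Δx, Δy, Δh) = (-25, 190, +2.04); to OW-C = (-250, 280, +4.57).
Solve a·Δx + b·Δy = Δh: det = (-25)·280 − (-250)·190 = 40500.
∂h/∂x = [(+2.04)·280 − (+4.57)·190] / 40500 = -0.007336
∂h/∂y = [(-25)·(+4.57) − (-250)·(+2.04)] / 40500 = +0.009772
Flow = −∇h = (+0.007336 east, -0.009772 north), which points southeast.

SE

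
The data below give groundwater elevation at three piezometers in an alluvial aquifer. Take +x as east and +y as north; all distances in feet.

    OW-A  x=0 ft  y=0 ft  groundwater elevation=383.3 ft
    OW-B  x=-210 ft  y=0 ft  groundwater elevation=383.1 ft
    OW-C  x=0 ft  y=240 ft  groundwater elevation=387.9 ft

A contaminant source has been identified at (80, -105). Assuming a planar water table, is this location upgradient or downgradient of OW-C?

∂h/∂x = (383.1 − 383.3) / (-210 − 0) = +0.0009524
∂h/∂y = (387.9 − 383.3) / (240 − 0) = +0.01917
Head at (80, -105) = 383.3 + (+0.0009524)·(80) + (+0.01917)·(-105) = 381.36 ft.
That is lower than the 387.9 ft at OW-C, so the point is downgradient.

downgradient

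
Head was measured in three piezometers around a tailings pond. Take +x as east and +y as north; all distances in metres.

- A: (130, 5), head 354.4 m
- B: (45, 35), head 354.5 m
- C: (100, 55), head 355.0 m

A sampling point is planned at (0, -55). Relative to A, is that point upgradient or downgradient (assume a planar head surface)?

Taking A as reference: B−A = (-85, 30, +0.1); C−A = (-30, 50, +0.6).
Determinant of the coordinate differences = (-85)·50 − (-30)·30 = -3350.
∂h/∂x = [(+0.1)·50 − (+0.6)·30] / -3350 = +0.003881
∂h/∂y = [(-85)·(+0.6) − (-30)·(+0.1)] / -3350 = +0.01433
Head at (0, -55) = 354.4 + (+0.003881)·(-130) + (+0.01433)·(-60) = 353.04 m.
That is lower than the 354.4 m at A, so the point is downgradient.

downgradient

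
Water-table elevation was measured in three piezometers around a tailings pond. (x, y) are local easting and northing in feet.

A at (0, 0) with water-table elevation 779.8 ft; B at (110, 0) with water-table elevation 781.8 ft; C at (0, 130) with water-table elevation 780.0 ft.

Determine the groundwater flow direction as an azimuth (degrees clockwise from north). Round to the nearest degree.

265°

∂h/∂x = (781.8 − 779.8) / (110 − 0) = +0.01818
∂h/∂y = (780.0 − 779.8) / (130 − 0) = +0.001538
Flow direction (−∇h) has components (-0.01818 E, -0.001538 N).
Azimuth = atan2(E, N) = atan2(-0.01818, -0.001538) = 265.2° ≈ 265°.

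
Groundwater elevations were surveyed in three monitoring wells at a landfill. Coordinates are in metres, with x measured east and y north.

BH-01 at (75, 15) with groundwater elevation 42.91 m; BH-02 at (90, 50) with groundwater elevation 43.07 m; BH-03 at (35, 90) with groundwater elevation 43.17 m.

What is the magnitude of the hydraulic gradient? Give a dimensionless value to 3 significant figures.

Differences from BH-01: to BH-02 (Δx, Δy, Δh) = (15, 35, +0.16); to BH-03 = (-40, 75, +0.26).
Solve a·Δx + b·Δy = Δh: det = 15·75 − (-40)·35 = 2525.
∂h/∂x = [(+0.16)·75 − (+0.26)·35] / 2525 = +0.001149
∂h/∂y = [15·(+0.26) − (-40)·(+0.16)] / 2525 = +0.004079
|∇h| = √(0.001149² + 0.004079²) = 0.004238

0.00424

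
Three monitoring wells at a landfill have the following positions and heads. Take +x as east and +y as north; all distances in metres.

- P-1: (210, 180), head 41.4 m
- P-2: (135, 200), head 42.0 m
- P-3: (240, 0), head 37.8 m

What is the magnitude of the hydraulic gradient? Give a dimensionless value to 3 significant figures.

0.0197

With h = a·x + b·y + c and P-1 as origin, the differences give:
  (-75)·a + 20·b = +0.6
  30·a + (-180)·b = -3.6
Eliminate b (×(-180) and ×20, subtract): 12900·a = -36.00 → a = ∂h/∂x = -0.002791
Back-substitute: b = ∂h/∂y = +0.01953.
|∇h| = √(-0.002791² + 0.01953²) = 0.01973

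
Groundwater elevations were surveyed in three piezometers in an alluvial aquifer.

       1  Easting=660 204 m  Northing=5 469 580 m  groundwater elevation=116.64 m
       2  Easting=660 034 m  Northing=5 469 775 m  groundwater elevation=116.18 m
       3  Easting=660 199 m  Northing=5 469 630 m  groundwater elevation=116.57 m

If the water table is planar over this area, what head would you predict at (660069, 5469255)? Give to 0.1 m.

Three-point gradient (reference 1): Δ to 2 = (-170, 195, -0.46), Δ to 3 = (-5, 50, -0.07).
∂h/∂x = +0.001243, ∂h/∂y = -0.001276 (det = -7525).
h(660069, 5469255) = 116.64 + (+0.001243)·(-135) + (-0.001276)·(-325) = 116.64 -0.168 +0.415 = 116.887 m.

116.9 m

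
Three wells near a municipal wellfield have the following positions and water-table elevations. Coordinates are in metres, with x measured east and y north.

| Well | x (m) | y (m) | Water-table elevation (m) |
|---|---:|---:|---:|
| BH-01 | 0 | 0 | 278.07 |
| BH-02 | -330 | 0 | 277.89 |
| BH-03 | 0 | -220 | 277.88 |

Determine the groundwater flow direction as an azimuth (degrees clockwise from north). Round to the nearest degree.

212°

∂h/∂x = (277.89 − 278.07) / (-330 − 0) = +0.0005455
∂h/∂y = (277.88 − 278.07) / (-220 − 0) = +0.0008636
Flow direction (−∇h) has components (-0.0005455 E, -0.0008636 N).
Azimuth = atan2(E, N) = atan2(-0.0005455, -0.0008636) = 212.3° ≈ 212°.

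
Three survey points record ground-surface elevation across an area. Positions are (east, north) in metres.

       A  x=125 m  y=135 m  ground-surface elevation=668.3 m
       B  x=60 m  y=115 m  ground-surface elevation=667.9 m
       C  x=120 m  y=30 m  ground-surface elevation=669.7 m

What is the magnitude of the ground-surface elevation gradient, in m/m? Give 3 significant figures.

Differences from A: to B (Δx, Δy, Δh) = (-65, -20, -0.4); to C = (-5, -105, +1.4).
Determinant of the coordinate differences = (-65)·(-105) − (-5)·(-20) = 6725.
∂z/∂x = [(-0.4)·(-105) − (+1.4)·(-20)] / 6725 = +0.01041
∂z/∂y = [(-65)·(+1.4) − (-5)·(-0.4)] / 6725 = -0.01383
|∇f| = √(0.01041² + -0.01383²) = 0.01731 m/m

0.0173 m/m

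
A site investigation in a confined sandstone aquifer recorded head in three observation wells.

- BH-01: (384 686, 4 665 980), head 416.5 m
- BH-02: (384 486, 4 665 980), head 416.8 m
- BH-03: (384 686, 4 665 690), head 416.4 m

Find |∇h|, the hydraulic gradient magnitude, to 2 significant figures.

0.0015

∂h/∂x = (416.8 − 416.5) / (384486 − 384686) = -0.001500
∂h/∂y = (416.4 − 416.5) / (4665690 − 4665980) = +0.0003448
|∇h| = √(-0.001500² + 0.0003448²) = 0.001539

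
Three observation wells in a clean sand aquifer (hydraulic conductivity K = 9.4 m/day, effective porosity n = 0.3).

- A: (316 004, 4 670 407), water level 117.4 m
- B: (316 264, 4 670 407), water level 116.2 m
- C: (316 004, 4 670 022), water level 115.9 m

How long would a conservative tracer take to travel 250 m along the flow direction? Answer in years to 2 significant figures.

3.6 years

∂h/∂x = (116.2 − 117.4) / (316264 − 316004) = -0.004615
∂h/∂y = (115.9 − 117.4) / (4670022 − 4670407) = +0.003896
|∇h| = √(-0.004615² + 0.003896²) = 0.00604
Seepage velocity v = K·i/n = 9.4 × 0.00604 / 0.3 = 0.1893 m/day.
t = 250 / 0.1893 = 1321 days = 3.62 years.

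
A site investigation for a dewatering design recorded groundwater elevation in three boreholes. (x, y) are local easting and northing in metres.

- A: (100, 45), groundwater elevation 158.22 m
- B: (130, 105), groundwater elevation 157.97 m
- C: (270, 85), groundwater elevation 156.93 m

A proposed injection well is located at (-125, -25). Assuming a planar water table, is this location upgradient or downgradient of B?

With h = a·x + b·y + c and A as origin, the differences give:
  30·a + 60·b = -0.25
  170·a + 40·b = -1.29
Eliminate b (×40 and ×60, subtract): -9000·a = 67.400 → a = ∂h/∂x = -0.007489
Back-substitute: b = ∂h/∂y = -0.0004222.
Head at (-125, -25) = 158.22 + (-0.007489)·(-225) + (-0.0004222)·(-70) = 159.93 m.
That is higher than the 157.97 m at B, so the point is upgradient.

upgradient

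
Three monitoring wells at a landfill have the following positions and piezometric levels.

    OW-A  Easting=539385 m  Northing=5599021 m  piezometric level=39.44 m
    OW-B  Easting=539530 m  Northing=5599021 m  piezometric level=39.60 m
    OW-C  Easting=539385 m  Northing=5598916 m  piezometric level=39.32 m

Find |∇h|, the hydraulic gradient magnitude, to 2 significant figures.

0.0016

∂h/∂x = (39.60 − 39.44) / (539530 − 539385) = +0.001103
∂h/∂y = (39.32 − 39.44) / (5598916 − 5599021) = +0.001143
|∇h| = √(0.001103² + 0.001143²) = 0.001588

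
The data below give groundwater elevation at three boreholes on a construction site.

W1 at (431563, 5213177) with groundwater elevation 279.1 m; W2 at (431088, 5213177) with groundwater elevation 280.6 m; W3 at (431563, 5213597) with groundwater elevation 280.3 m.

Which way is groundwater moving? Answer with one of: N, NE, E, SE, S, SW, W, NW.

SE

∂h/∂x = (280.6 − 279.1) / (431088 − 431563) = -0.003158
∂h/∂y = (280.3 − 279.1) / (5213597 − 5213177) = +0.002857
Flow = −∇h = (+0.003158 east, -0.002857 north), which points southeast.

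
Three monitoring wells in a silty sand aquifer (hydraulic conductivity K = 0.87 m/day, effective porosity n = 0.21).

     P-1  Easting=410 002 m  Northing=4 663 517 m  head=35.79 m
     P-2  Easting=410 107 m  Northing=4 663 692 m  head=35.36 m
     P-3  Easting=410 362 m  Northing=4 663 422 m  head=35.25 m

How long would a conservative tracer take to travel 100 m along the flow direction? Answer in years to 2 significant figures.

29 years

Differences from P-1: to P-2 (Δx, Δy, Δh) = (105, 175, -0.43); to P-3 = (360, -95, -0.54).
Solve a·Δx + b·Δy = Δh: det = 105·(-95) − 360·175 = -72975.
∂h/∂x = [(-0.43)·(-95) − (-0.54)·175] / -72975 = -0.001855
∂h/∂y = [105·(-0.54) − 360·(-0.43)] / -72975 = -0.001344
|∇h| = √(-0.001855² + -0.001344²) = 0.002291
Seepage velocity v = K·i/n = 0.87 × 0.002291 / 0.21 = 0.009491 m/day.
t = 100 / 0.009491 = 1.054e+04 days = 28.9 years.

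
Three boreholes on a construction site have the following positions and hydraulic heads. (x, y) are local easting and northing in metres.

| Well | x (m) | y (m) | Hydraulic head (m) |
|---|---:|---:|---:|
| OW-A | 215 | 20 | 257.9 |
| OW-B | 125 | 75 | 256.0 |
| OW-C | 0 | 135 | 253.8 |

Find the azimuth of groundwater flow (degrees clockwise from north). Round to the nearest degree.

With h = a·x + b·y + c and OW-A as origin, the differences give:
  (-90)·a + 55·b = -1.9
  (-215)·a + 115·b = -4.1
Eliminate b (×115 and ×55, subtract): 1475·a = 7.00 → a = ∂h/∂x = +0.004746
Back-substitute: b = ∂h/∂y = -0.02678.
Flow direction (−∇h) has components (-0.004746 E, +0.02678 N).
Azimuth = atan2(E, N) = atan2(-0.004746, +0.02678) = 350.0° ≈ 350°.

350°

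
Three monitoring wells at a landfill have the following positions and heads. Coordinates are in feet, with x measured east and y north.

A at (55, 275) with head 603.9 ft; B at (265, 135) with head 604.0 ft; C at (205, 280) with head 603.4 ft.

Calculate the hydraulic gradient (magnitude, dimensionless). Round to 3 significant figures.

With h = a·x + b·y + c and A as origin, the differences give:
  210·a + (-140)·b = +0.1
  150·a + 5·b = -0.5
Eliminate b (×5 and ×(-140), subtract): 22050·a = -69.50 → a = ∂h/∂x = -0.003152
Back-substitute: b = ∂h/∂y = -0.005442.
|∇h| = √(-0.003152² + -0.005442²) = 0.006289

0.00629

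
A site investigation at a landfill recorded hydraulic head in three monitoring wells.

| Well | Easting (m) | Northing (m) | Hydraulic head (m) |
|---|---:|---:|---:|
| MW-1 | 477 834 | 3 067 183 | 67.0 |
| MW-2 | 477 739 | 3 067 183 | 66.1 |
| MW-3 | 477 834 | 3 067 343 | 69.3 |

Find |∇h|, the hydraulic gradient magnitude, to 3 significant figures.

∂h/∂x = (66.1 − 67.0) / (477739 − 477834) = +0.009474
∂h/∂y = (69.3 − 67.0) / (3067343 − 3067183) = +0.01437
|∇h| = √(0.009474² + 0.01437²) = 0.01721

0.0172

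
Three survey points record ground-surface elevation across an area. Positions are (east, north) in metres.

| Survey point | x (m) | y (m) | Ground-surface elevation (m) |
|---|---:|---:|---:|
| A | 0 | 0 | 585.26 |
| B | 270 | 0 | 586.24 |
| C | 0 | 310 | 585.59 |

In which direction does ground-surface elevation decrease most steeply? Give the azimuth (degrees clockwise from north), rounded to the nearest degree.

254°

∂z/∂x = (586.24 − 585.26) / (270 − 0) = +0.003630
∂z/∂y = (585.59 − 585.26) / (310 − 0) = +0.001065
Steepest decrease is along −∇f: components (-0.003630 E, -0.001065 N).
Azimuth = atan2(-0.003630, -0.001065) = 253.7° ≈ 254°.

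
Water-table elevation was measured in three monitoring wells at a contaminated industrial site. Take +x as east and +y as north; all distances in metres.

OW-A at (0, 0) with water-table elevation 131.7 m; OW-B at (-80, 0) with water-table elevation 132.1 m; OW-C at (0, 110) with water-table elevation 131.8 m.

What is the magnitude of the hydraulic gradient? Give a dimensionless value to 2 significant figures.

∂h/∂x = (132.1 − 131.7) / (-80 − 0) = -0.005000
∂h/∂y = (131.8 − 131.7) / (110 − 0) = +0.0009091
|∇h| = √(-0.005000² + 0.0009091²) = 0.005082

0.0051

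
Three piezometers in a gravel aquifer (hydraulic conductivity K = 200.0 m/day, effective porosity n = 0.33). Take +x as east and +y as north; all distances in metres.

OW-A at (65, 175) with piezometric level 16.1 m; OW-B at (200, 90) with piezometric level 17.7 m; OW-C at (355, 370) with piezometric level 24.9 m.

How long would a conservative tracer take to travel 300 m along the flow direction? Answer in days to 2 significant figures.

20 days

With h = a·x + b·y + c and OW-A as origin, the differences give:
  135·a + (-85)·b = +1.6
  290·a + 195·b = +8.8
Eliminate b (×195 and ×(-85), subtract): 50975·a = 1060.00 → a = ∂h/∂x = +0.02079
Back-substitute: b = ∂h/∂y = +0.01420.
|∇h| = √(0.02079² + 0.01420²) = 0.02518
Seepage velocity v = K·i/n = 200.0 × 0.02518 / 0.33 = 15.26 m/day.
t = 300 / 15.26 = 19.66 days.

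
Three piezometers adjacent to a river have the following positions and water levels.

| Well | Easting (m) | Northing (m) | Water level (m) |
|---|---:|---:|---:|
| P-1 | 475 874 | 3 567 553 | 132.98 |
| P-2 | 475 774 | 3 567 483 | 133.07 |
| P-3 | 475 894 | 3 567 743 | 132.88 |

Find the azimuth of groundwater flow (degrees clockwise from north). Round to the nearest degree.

Taking P-1 as reference: P-2−P-1 = (-100, -70, +0.09); P-3−P-1 = (20, 190, -0.10).
Determinant of the coordinate differences = (-100)·190 − 20·(-70) = -17600.
∂h/∂x = [(+0.09)·190 − (-0.10)·(-70)] / -17600 = -0.0005739
∂h/∂y = [(-100)·(-0.10) − 20·(+0.09)] / -17600 = -0.0004659
Flow direction (−∇h) has components (+0.0005739 E, +0.0004659 N).
Azimuth = atan2(E, N) = atan2(+0.0005739, +0.0004659) = 50.9° ≈ 051°.

051°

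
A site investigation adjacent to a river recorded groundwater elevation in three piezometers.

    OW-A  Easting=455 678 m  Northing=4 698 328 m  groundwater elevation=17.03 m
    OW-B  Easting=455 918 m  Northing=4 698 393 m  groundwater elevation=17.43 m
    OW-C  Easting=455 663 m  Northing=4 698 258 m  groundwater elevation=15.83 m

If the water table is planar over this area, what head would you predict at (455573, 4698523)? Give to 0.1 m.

20.8 m

Differences from OW-A: to OW-B (Δx, Δy, Δh) = (240, 65, +0.40); to OW-C = (-15, -70, -1.20).
Solve a·Δx + b·Δy = Δh: det = 240·(-70) − (-15)·65 = -15825.
∂h/∂x = [(+0.40)·(-70) − (-1.20)·65] / -15825 = -0.003160
∂h/∂y = [240·(-1.20) − (-15)·(+0.40)] / -15825 = +0.01782
h(455573, 4698523) = 17.03 + (-0.003160)·(-105) + (+0.01782)·(195) = 17.03 +0.332 +3.475 = 20.837 m.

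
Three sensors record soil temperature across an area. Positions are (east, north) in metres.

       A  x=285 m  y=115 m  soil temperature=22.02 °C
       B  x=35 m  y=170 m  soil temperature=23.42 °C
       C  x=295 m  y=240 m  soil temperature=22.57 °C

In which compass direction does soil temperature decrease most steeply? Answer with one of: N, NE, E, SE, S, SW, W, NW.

Three-point gradient (reference A): Δ to B = (-250, 55, +1.40), Δ to C = (10, 125, +0.55).
∂T/∂x = -0.004552, ∂T/∂y = +0.004764 (det = -31800).
Steepest decrease is along −∇f = (+0.004552 E, -0.004764 N) → southeast.

SE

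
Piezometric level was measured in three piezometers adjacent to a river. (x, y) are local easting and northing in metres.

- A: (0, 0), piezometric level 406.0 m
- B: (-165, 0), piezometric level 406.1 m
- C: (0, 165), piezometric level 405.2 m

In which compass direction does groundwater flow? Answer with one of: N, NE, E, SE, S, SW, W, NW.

N

∂h/∂x = (406.1 − 406.0) / (-165 − 0) = -0.0006061
∂h/∂y = (405.2 − 406.0) / (165 − 0) = -0.004848
Flow = −∇h = (+0.0006061 east, +0.004848 north), which points north.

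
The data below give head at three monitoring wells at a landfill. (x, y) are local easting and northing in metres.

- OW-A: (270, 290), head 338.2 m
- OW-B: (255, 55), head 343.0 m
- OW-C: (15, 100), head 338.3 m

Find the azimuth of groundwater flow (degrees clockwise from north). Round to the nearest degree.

With h = a·x + b·y + c and OW-A as origin, the differences give:
  (-15)·a + (-235)·b = +4.8
  (-255)·a + (-190)·b = +0.1
Eliminate b (×(-190) and ×(-235), subtract): -57075·a = -888.50 → a = ∂h/∂x = +0.01557
Back-substitute: b = ∂h/∂y = -0.02142.
Flow direction (−∇h) has components (-0.01557 E, +0.02142 N).
Azimuth = atan2(E, N) = atan2(-0.01557, +0.02142) = 324.0° ≈ 324°.

324°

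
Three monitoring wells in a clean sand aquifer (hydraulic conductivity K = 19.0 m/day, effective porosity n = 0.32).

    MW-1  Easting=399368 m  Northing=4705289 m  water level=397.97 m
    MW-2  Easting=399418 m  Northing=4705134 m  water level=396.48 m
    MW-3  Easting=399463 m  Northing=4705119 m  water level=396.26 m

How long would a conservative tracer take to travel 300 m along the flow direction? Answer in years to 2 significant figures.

1.5 years

With h = a·x + b·y + c and MW-1 as origin, the differences give:
  50·a + (-155)·b = -1.49
  95·a + (-170)·b = -1.71
Eliminate b (×(-170) and ×(-155), subtract): 6225·a = -11.750 → a = ∂h/∂x = -0.001888
Back-substitute: b = ∂h/∂y = +0.009004.
|∇h| = √(-0.001888² + 0.009004²) = 0.0092
Seepage velocity v = K·i/n = 19.0 × 0.0092 / 0.32 = 0.5463 m/day.
t = 300 / 0.5463 = 549.1 days = 1.5 years.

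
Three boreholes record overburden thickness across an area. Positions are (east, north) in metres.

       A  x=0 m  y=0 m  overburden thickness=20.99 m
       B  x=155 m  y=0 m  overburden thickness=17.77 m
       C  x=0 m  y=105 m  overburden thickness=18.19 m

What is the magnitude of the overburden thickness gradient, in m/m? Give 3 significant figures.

0.0338 m/m

∂d/∂x = (17.77 − 20.99) / (155 − 0) = -0.02077
∂d/∂y = (18.19 − 20.99) / (105 − 0) = -0.02667
|∇f| = √(-0.02077² + -0.02667²) = 0.0338 m/m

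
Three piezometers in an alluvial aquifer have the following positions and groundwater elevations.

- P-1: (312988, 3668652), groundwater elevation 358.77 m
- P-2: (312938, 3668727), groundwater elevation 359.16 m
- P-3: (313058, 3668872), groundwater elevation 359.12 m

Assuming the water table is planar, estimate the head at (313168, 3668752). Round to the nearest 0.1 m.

358.4 m

Differences from P-1: to P-2 (Δx, Δy, Δh) = (-50, 75, +0.39); to P-3 = (70, 220, +0.35).
Determinant of the coordinate differences = (-50)·220 − 70·75 = -16250.
∂h/∂x = [(+0.39)·220 − (+0.35)·75] / -16250 = -0.003665
∂h/∂y = [(-50)·(+0.35) − 70·(+0.39)] / -16250 = +0.002757
h(313168, 3668752) = 358.77 + (-0.003665)·(180) + (+0.002757)·(100) = 358.77 -0.660 +0.276 = 358.386 m.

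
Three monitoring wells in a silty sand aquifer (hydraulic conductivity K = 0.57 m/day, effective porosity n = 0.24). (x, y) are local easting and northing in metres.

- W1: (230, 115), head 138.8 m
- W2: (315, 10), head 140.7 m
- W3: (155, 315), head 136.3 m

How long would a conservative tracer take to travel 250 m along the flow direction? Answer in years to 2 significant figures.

Three-point gradient (reference W1): Δ to W2 = (85, -105, +1.9), Δ to W3 = (-75, 200, -2.5).
∂h/∂x = +0.01288, ∂h/∂y = -0.007671 (det = 9125).
|∇h| = √(0.01288² + -0.007671²) = 0.01499
Seepage velocity v = K·i/n = 0.57 × 0.01499 / 0.24 = 0.0356 m/day.
t = 250 / 0.0356 = 7022 days = 19.2 years.

19 years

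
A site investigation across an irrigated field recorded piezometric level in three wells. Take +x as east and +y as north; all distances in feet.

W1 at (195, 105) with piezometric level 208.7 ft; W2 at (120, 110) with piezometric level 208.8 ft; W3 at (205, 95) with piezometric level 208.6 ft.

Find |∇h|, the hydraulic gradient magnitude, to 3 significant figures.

0.00931

Differences from W1: to W2 (Δx, Δy, Δh) = (-75, 5, +0.1); to W3 = (10, -10, -0.1).
Determinant of the coordinate differences = (-75)·(-10) − 10·5 = 700.
∂h/∂x = [(+0.1)·(-10) − (-0.1)·5] / 700 = -0.0007143
∂h/∂y = [(-75)·(-0.1) − 10·(+0.1)] / 700 = +0.009286
|∇h| = √(-0.0007143² + 0.009286²) = 0.009313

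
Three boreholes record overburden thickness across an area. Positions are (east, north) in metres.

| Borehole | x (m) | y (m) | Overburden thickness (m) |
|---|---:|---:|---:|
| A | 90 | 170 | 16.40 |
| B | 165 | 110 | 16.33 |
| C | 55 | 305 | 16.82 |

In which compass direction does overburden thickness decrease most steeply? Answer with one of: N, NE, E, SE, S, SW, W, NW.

SW

Taking A as reference: B−A = (75, -60, -0.07); C−A = (-35, 135, +0.42).
Solve a·Δx + b·Δy = Δd: det = 75·135 − (-35)·(-60) = 8025.
∂d/∂x = [(-0.07)·135 − (+0.42)·(-60)] / 8025 = +0.001963
∂d/∂y = [75·(+0.42) − (-35)·(-0.07)] / 8025 = +0.003620
Steepest decrease is along −∇f = (-0.001963 E, -0.003620 N) → southwest.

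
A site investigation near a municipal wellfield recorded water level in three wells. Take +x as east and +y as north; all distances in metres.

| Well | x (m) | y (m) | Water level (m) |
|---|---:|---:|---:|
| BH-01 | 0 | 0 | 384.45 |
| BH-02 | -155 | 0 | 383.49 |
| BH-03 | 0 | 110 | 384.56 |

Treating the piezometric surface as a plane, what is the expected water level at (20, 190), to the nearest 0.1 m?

∂h/∂x = (383.49 − 384.45) / (-155 − 0) = +0.006194
∂h/∂y = (384.56 − 384.45) / (110 − 0) = +0.001000
h(20, 190) = 384.45 + (+0.006194)·(20) + (+0.001000)·(190) = 384.45 +0.124 +0.190 = 384.764 m.

384.8 m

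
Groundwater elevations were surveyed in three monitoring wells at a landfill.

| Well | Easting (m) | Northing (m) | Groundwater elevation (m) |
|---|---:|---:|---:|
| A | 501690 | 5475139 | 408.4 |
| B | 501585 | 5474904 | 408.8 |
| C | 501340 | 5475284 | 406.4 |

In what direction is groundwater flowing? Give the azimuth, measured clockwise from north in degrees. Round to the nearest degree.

Differences from A: to B (Δx, Δy, Δh) = (-105, -235, +0.4); to C = (-350, 145, -2.0).
Determinant of the coordinate differences = (-105)·145 − (-350)·(-235) = -97475.
∂h/∂x = [(+0.4)·145 − (-2.0)·(-235)] / -97475 = +0.004227
∂h/∂y = [(-105)·(-2.0) − (-350)·(+0.4)] / -97475 = -0.003591
Flow direction (−∇h) has components (-0.004227 E, +0.003591 N).
Azimuth = atan2(E, N) = atan2(-0.004227, +0.003591) = 310.3° ≈ 310°.

310°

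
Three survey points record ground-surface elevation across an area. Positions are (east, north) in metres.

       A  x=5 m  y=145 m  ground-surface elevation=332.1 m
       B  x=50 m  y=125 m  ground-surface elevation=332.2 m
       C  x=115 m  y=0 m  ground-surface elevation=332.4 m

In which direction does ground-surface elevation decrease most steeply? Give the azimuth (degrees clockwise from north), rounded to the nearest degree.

Taking A as reference: B−A = (45, -20, +0.1); C−A = (110, -145, +0.3).
Solve a·Δx + b·Δy = Δz: det = 45·(-145) − 110·(-20) = -4325.
∂z/∂x = [(+0.1)·(-145) − (+0.3)·(-20)] / -4325 = +0.001965
∂z/∂y = [45·(+0.3) − 110·(+0.1)] / -4325 = -0.0005780
Steepest decrease is along −∇f: components (-0.001965 E, +0.0005780 N).
Azimuth = atan2(-0.001965, +0.0005780) = 286.4° ≈ 286°.

286°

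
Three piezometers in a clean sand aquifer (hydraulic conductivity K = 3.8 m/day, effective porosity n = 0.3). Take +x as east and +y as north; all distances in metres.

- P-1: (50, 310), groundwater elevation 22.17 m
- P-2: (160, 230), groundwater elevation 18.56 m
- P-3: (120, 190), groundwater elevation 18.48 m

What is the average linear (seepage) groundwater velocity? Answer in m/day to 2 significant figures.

0.34 m/day

With h = a·x + b·y + c and P-1 as origin, the differences give:
  110·a + (-80)·b = -3.61
  70·a + (-120)·b = -3.69
Eliminate b (×(-120) and ×(-80), subtract): -7600·a = 138.000 → a = ∂h/∂x = -0.01816
Back-substitute: b = ∂h/∂y = +0.02016.
|∇h| = √(-0.01816² + 0.02016²) = 0.02713
Seepage velocity v = K·i/n = 3.8 × 0.02713 / 0.3 = 0.3436 m/day.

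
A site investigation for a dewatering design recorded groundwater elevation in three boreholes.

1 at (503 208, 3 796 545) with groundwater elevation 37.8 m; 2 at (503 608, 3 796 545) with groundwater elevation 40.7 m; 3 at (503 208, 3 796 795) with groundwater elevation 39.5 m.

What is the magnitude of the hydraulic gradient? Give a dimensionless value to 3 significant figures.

∂h/∂x = (40.7 − 37.8) / (503608 − 503208) = +0.007250
∂h/∂y = (39.5 − 37.8) / (3796795 − 3796545) = +0.006800
|∇h| = √(0.007250² + 0.006800²) = 0.00994

0.00994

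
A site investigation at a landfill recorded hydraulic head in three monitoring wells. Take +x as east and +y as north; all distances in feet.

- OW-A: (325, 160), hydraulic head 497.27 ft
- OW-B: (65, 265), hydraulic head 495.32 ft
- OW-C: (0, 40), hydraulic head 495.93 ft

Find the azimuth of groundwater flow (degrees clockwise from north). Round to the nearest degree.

Three-point gradient (reference OW-A): Δ to OW-B = (-260, 105, -1.95), Δ to OW-C = (-325, -120, -1.34).
∂h/∂x = +0.005736, ∂h/∂y = -0.004368 (det = 65325).
Flow direction (−∇h) has components (-0.005736 E, +0.004368 N).
Azimuth = atan2(E, N) = atan2(-0.005736, +0.004368) = 307.3° ≈ 307°.

307°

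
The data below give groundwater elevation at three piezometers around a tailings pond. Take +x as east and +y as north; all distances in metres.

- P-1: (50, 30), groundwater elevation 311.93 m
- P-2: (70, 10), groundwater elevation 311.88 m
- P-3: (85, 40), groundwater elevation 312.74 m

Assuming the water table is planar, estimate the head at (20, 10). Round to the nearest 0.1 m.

311.0 m

With h = a·x + b·y + c and P-1 as origin, the differences give:
  20·a + (-20)·b = -0.05
  35·a + 10·b = +0.81
Eliminate b (×10 and ×(-20), subtract): 900·a = 15.700 → a = ∂h/∂x = +0.01744
Back-substitute: b = ∂h/∂y = +0.01994.
h(20, 10) = 311.93 + (+0.01744)·(-30) + (+0.01994)·(-20) = 311.93 -0.523 -0.399 = 311.008 m.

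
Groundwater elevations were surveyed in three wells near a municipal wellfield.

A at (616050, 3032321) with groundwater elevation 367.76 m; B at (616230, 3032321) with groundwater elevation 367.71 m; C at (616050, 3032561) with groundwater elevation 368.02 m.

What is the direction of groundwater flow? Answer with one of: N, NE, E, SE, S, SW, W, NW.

∂h/∂x = (367.71 − 367.76) / (616230 − 616050) = -0.0002778
∂h/∂y = (368.02 − 367.76) / (3032561 − 3032321) = +0.001083
Flow = −∇h = (+0.0002778 east, -0.001083 north), which points south.

S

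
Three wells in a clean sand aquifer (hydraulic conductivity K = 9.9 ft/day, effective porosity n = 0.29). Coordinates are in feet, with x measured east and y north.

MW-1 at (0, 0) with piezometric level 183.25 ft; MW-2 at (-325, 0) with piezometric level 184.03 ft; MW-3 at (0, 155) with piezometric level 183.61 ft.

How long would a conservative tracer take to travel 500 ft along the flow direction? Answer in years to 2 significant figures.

∂h/∂x = (184.03 − 183.25) / (-325 − 0) = -0.002400
∂h/∂y = (183.61 − 183.25) / (155 − 0) = +0.002323
|∇h| = √(-0.002400² + 0.002323²) = 0.00334
Seepage velocity v = K·i/n = 9.9 × 0.00334 / 0.29 = 0.114 ft/day.
t = 500 / 0.114 = 4386 days = 12 years.

12 years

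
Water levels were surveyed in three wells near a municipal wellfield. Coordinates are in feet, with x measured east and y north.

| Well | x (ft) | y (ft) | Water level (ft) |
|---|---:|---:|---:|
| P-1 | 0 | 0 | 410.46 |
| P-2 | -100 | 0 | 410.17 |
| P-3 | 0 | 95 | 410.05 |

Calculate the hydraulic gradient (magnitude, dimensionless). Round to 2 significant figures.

∂h/∂x = (410.17 − 410.46) / (-100 − 0) = +0.002900
∂h/∂y = (410.05 − 410.46) / (95 − 0) = -0.004316
|∇h| = √(0.002900² + -0.004316²) = 0.0052

0.0052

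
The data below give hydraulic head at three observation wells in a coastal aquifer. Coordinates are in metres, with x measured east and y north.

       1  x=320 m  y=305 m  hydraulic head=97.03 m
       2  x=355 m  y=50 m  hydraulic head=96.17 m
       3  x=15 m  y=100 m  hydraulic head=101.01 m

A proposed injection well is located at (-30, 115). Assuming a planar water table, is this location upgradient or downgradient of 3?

Differences from 1: to 2 (Δx, Δy, Δh) = (35, -255, -0.86); to 3 = (-305, -205, +3.98).
Solve a·Δx + b·Δy = Δh: det = 35·(-205) − (-305)·(-255) = -84950.
∂h/∂x = [(-0.86)·(-205) − (+3.98)·(-255)] / -84950 = -0.01402
∂h/∂y = [35·(+3.98) − (-305)·(-0.86)] / -84950 = +0.001448
Head at (-30, 115) = 97.03 + (-0.01402)·(-350) + (+0.001448)·(-190) = 101.66 m.
That is higher than the 101.01 m at 3, so the point is upgradient.

upgradient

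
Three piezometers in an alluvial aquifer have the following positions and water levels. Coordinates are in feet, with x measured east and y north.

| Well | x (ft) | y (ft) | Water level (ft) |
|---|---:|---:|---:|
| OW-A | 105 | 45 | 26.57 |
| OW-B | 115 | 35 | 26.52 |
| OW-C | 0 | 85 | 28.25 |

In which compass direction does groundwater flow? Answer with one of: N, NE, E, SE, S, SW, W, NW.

NE

With h = a·x + b·y + c and OW-A as origin, the differences give:
  10·a + (-10)·b = -0.05
  (-105)·a + 40·b = +1.68
Eliminate b (×40 and ×(-10), subtract): -650·a = 14.800 → a = ∂h/∂x = -0.02277
Back-substitute: b = ∂h/∂y = -0.01777.
Flow = −∇h = (+0.02277 east, +0.01777 north), which points northeast.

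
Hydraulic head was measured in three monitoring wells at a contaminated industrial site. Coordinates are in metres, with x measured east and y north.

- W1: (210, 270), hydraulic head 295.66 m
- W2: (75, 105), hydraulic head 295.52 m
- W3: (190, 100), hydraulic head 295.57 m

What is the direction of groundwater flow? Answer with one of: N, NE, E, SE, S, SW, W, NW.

SW

Differences from W1: to W2 (Δx, Δy, Δh) = (-135, -165, -0.14); to W3 = (-20, -170, -0.09).
Solve a·Δx + b·Δy = Δh: det = (-135)·(-170) − (-20)·(-165) = 19650.
∂h/∂x = [(-0.14)·(-170) − (-0.09)·(-165)] / 19650 = +0.0004555
∂h/∂y = [(-135)·(-0.09) − (-20)·(-0.14)] / 19650 = +0.0004758
Flow = −∇h = (-0.0004555 east, -0.0004758 north), which points southwest.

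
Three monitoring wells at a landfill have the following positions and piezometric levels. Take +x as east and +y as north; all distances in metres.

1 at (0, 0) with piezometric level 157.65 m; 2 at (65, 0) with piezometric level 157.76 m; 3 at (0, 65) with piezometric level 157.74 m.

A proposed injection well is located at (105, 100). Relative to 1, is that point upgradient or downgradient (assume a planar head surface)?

upgradient

∂h/∂x = (157.76 − 157.65) / (65 − 0) = +0.001692
∂h/∂y = (157.74 − 157.65) / (65 − 0) = +0.001385
Head at (105, 100) = 157.65 + (+0.001692)·(105) + (+0.001385)·(100) = 157.97 m.
That is higher than the 157.65 m at 1, so the point is upgradient.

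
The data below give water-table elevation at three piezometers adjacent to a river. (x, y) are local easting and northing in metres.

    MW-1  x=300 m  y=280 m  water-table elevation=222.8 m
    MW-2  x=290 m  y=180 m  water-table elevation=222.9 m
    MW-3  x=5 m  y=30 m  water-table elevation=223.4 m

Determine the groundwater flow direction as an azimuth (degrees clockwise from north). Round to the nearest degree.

056°

Differences from MW-1: to MW-2 (Δx, Δy, Δh) = (-10, -100, +0.1); to MW-3 = (-295, -250, +0.6).
Solve a·Δx + b·Δy = Δh: det = (-10)·(-250) − (-295)·(-100) = -27000.
∂h/∂x = [(+0.1)·(-250) − (+0.6)·(-100)] / -27000 = -0.001296
∂h/∂y = [(-10)·(+0.6) − (-295)·(+0.1)] / -27000 = -0.0008704
Flow direction (−∇h) has components (+0.001296 E, +0.0008704 N).
Azimuth = atan2(E, N) = atan2(+0.001296, +0.0008704) = 56.1° ≈ 056°.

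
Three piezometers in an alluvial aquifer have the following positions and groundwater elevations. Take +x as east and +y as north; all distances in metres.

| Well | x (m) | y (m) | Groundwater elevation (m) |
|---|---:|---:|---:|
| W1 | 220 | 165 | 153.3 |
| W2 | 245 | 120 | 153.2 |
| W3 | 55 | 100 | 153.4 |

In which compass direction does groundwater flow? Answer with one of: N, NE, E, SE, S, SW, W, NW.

SE

Differences from W1: to W2 (Δx, Δy, Δh) = (25, -45, -0.1); to W3 = (-165, -65, +0.1).
Determinant of the coordinate differences = 25·(-65) − (-165)·(-45) = -9050.
∂h/∂x = [(-0.1)·(-65) − (+0.1)·(-45)] / -9050 = -0.001215
∂h/∂y = [25·(+0.1) − (-165)·(-0.1)] / -9050 = +0.001547
Flow = −∇h = (+0.001215 east, -0.001547 north), which points southeast.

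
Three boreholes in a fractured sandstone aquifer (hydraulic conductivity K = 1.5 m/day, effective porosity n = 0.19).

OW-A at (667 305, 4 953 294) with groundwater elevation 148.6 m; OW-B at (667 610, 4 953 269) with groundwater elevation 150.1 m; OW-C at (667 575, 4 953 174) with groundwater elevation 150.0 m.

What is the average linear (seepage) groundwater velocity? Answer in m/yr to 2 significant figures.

Taking OW-A as reference: OW-B−OW-A = (305, -25, +1.5); OW-C−OW-A = (270, -120, +1.4).
Solve a·Δx + b·Δy = Δh: det = 305·(-120) − 270·(-25) = -29850.
∂h/∂x = [(+1.5)·(-120) − (+1.4)·(-25)] / -29850 = +0.004858
∂h/∂y = [305·(+1.4) − 270·(+1.5)] / -29850 = -0.0007370
|∇h| = √(0.004858² + -0.0007370²) = 0.004914
Seepage velocity v = K·i/n = 1.5 × 0.004914 / 0.19 = 0.03879 m/day = 14.17 m/yr.

14 m/yr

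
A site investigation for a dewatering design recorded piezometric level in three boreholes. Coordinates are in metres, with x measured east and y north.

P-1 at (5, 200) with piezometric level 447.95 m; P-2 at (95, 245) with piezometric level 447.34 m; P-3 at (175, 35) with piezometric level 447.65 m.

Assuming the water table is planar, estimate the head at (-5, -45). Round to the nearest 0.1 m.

448.8 m

With h = a·x + b·y + c and P-1 as origin, the differences give:
  90·a + 45·b = -0.61
  170·a + (-165)·b = -0.30
Eliminate b (×(-165) and ×45, subtract): -22500·a = 114.150 → a = ∂h/∂x = -0.005073
Back-substitute: b = ∂h/∂y = -0.003409.
h(-5, -45) = 447.95 + (-0.005073)·(-10) + (-0.003409)·(-245) = 447.95 +0.051 +0.835 = 448.836 m.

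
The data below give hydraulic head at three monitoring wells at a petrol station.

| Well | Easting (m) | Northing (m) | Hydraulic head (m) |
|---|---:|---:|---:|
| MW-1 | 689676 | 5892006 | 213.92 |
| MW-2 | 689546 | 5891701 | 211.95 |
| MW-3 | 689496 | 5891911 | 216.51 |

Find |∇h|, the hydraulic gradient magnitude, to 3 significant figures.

0.0281

Three-point gradient (reference MW-1): Δ to MW-2 = (-130, -305, -1.97), Δ to MW-3 = (-180, -95, +2.59).
∂h/∂x = -0.02296, ∂h/∂y = +0.01625 (det = -42550).
|∇h| = √(-0.02296² + 0.01625²) = 0.02813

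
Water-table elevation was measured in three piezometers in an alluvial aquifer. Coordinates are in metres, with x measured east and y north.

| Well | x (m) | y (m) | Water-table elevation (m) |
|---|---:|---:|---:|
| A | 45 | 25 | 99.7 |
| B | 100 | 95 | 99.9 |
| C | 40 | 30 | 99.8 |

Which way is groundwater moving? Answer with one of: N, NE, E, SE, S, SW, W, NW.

Three-point gradient (reference A): Δ to B = (55, 70, +0.2), Δ to C = (-5, 5, +0.1).
∂h/∂x = -0.009600, ∂h/∂y = +0.01040 (det = 625).
Flow = −∇h = (+0.009600 east, -0.01040 north), which points southeast.

SE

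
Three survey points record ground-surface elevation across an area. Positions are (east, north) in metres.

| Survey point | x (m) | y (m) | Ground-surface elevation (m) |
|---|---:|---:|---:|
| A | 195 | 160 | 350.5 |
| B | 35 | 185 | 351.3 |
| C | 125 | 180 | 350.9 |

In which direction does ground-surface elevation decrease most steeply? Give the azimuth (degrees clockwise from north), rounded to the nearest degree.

With z = a·x + b·y + c and A as origin, the differences give:
  (-160)·a + 25·b = +0.8
  (-70)·a + 20·b = +0.4
Eliminate b (×20 and ×25, subtract): -1450·a = 6.00 → a = ∂z/∂x = -0.004138
Back-substitute: b = ∂z/∂y = +0.005517.
Steepest decrease is along −∇f: components (+0.004138 E, -0.005517 N).
Azimuth = atan2(+0.004138, -0.005517) = 143.1° ≈ 143°.

143°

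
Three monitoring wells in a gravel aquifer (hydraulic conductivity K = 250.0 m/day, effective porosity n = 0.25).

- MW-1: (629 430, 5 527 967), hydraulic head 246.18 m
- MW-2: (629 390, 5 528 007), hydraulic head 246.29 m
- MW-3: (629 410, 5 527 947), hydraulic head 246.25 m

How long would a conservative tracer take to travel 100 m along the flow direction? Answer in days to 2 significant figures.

Differences from MW-1: to MW-2 (Δx, Δy, Δh) = (-40, 40, +0.11); to MW-3 = (-20, -20, +0.07).
Solve a·Δx + b·Δy = Δh: det = (-40)·(-20) − (-20)·40 = 1600.
∂h/∂x = [(+0.11)·(-20) − (+0.07)·40] / 1600 = -0.003125
∂h/∂y = [(-40)·(+0.07) − (-20)·(+0.11)] / 1600 = -0.0003750
|∇h| = √(-0.003125² + -0.0003750²) = 0.003147
Seepage velocity v = K·i/n = 250.0 × 0.003147 / 0.25 = 3.147 m/day.
t = 100 / 3.147 = 31.78 days.

32 days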